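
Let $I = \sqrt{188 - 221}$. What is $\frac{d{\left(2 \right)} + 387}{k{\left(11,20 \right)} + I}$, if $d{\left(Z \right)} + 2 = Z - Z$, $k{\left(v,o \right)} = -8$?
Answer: $- \frac{3080}{97} - \frac{385 i \sqrt{33}}{97} \approx -31.753 - 22.801 i$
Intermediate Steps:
$d{\left(Z \right)} = -2$ ($d{\left(Z \right)} = -2 + \left(Z - Z\right) = -2 + 0 = -2$)
$I = i \sqrt{33}$ ($I = \sqrt{-33} = i \sqrt{33} \approx 5.7446 i$)
$\frac{d{\left(2 \right)} + 387}{k{\left(11,20 \right)} + I} = \frac{-2 + 387}{-8 + i \sqrt{33}} = \frac{385}{-8 + i \sqrt{33}}$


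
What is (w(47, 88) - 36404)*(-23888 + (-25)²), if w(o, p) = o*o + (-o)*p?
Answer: 891694053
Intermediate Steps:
w(o, p) = o² - o*p
(w(47, 88) - 36404)*(-23888 + (-25)²) = (47*(47 - 1*88) - 36404)*(-23888 + (-25)²) = (47*(47 - 88) - 36404)*(-23888 + 625) = (47*(-41) - 36404)*(-23263) = (-1927 - 36404)*(-23263) = -38331*(-23263) = 891694053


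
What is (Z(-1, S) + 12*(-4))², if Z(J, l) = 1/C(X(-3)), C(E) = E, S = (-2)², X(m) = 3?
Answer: 20449/9 ≈ 2272.1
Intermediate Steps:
S = 4
Z(J, l) = ⅓ (Z(J, l) = 1/3 = ⅓)
(Z(-1, S) + 12*(-4))² = (⅓ + 12*(-4))² = (⅓ - 48)² = (-143/3)² = 20449/9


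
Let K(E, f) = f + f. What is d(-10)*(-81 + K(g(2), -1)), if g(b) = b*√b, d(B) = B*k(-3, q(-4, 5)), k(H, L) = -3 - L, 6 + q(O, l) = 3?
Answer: 0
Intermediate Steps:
q(O, l) = -3 (q(O, l) = -6 + 3 = -3)
d(B) = 0 (d(B) = B*(-3 - 1*(-3)) = B*(-3 + 3) = B*0 = 0)
g(b) = b^(3/2)
K(E, f) = 2*f
d(-10)*(-81 + K(g(2), -1)) = 0*(-81 + 2*(-1)) = 0*(-81 - 2) = 0*(-83) = 0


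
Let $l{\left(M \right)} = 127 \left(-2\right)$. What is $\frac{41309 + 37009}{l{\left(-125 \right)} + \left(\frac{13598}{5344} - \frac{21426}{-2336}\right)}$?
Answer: $- \frac{2546065968}{7876471} \approx -323.25$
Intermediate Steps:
$l{\left(M \right)} = -254$
$\frac{41309 + 37009}{l{\left(-125 \right)} + \left(\frac{13598}{5344} - \frac{21426}{-2336}\right)} = \frac{41309 + 37009}{-254 + \left(\frac{13598}{5344} - \frac{21426}{-2336}\right)} = \frac{78318}{-254 + \left(13598 \cdot \frac{1}{5344} - - \frac{10713}{1168}\right)} = \frac{78318}{-254 + \left(\frac{6799}{2672} + \frac{10713}{1168}\right)} = \frac{78318}{-254 + \frac{1142699}{97528}} = \frac{78318}{- \frac{23629413}{97528}} = 78318 \left(- \frac{97528}{23629413}\right) = - \frac{2546065968}{7876471}$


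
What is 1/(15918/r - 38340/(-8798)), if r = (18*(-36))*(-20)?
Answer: 9501840/53077747 ≈ 0.17902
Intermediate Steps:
r = 12960 (r = -648*(-20) = 12960)
1/(15918/r - 38340/(-8798)) = 1/(15918/12960 - 38340/(-8798)) = 1/(15918*(1/12960) - 38340*(-1/8798)) = 1/(2653/2160 + 19170/4399) = 1/(53077747/9501840) = 9501840/53077747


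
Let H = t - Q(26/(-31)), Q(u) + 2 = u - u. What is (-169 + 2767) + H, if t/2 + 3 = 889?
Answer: 4372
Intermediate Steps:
Q(u) = -2 (Q(u) = -2 + (u - u) = -2 + 0 = -2)
t = 1772 (t = -6 + 2*889 = -6 + 1778 = 1772)
H = 1774 (H = 1772 - 1*(-2) = 1772 + 2 = 1774)
(-169 + 2767) + H = (-169 + 2767) + 1774 = 2598 + 1774 = 4372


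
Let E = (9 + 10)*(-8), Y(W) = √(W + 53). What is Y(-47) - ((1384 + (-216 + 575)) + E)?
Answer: -1591 + √6 ≈ -1588.6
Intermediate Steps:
Y(W) = √(53 + W)
E = -152 (E = 19*(-8) = -152)
Y(-47) - ((1384 + (-216 + 575)) + E) = √(53 - 47) - ((1384 + (-216 + 575)) - 152) = √6 - ((1384 + 359) - 152) = √6 - (1743 - 152) = √6 - 1*1591 = √6 - 1591 = -1591 + √6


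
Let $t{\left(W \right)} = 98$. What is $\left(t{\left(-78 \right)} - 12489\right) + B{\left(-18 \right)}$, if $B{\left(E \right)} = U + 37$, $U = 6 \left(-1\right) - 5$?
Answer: $-12365$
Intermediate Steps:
$U = -11$ ($U = -6 - 5 = -11$)
$B{\left(E \right)} = 26$ ($B{\left(E \right)} = -11 + 37 = 26$)
$\left(t{\left(-78 \right)} - 12489\right) + B{\left(-18 \right)} = \left(98 - 12489\right) + 26 = -12391 + 26 = -12365$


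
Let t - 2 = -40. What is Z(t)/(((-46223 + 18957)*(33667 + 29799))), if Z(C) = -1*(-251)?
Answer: -251/1730463956 ≈ -1.4505e-7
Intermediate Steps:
t = -38 (t = 2 - 40 = -38)
Z(C) = 251
Z(t)/(((-46223 + 18957)*(33667 + 29799))) = 251/(((-46223 + 18957)*(33667 + 29799))) = 251/((-27266*63466)) = 251/(-1730463956) = 251*(-1/1730463956) = -251/1730463956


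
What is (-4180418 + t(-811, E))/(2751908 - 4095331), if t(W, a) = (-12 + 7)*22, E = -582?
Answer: 4180528/1343423 ≈ 3.1118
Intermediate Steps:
t(W, a) = -110 (t(W, a) = -5*22 = -110)
(-4180418 + t(-811, E))/(2751908 - 4095331) = (-4180418 - 110)/(2751908 - 4095331) = -4180528/(-1343423) = -4180528*(-1/1343423) = 4180528/1343423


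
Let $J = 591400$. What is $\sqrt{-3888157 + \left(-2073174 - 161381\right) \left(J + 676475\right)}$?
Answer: $i \sqrt{2833140308782} \approx 1.6832 \cdot 10^{6} i$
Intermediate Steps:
$\sqrt{-3888157 + \left(-2073174 - 161381\right) \left(J + 676475\right)} = \sqrt{-3888157 + \left(-2073174 - 161381\right) \left(591400 + 676475\right)} = \sqrt{-3888157 - 2833136420625} = \sqrt{-2833140308782} = i \sqrt{2833140308782}$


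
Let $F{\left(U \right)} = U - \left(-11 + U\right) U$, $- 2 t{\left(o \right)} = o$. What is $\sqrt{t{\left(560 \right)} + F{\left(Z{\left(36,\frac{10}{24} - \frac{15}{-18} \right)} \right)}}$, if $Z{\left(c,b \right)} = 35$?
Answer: $i \sqrt{1085} \approx 32.939 i$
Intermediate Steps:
$t{\left(o \right)} = - \frac{o}{2}$
$F{\left(U \right)} = U - U \left(-11 + U\right)$
$\sqrt{t{\left(560 \right)} + F{\left(Z{\left(36,\frac{10}{24} - \frac{15}{-18} \right)} \right)}} = \sqrt{\left(- \frac{1}{2}\right) 560 + 35 \left(12 - 35\right)} = \sqrt{-280 + 35 \left(12 - 35\right)} = \sqrt{-280 + 35 \left(-23\right)} = \sqrt{-280 - 805} = \sqrt{-1085} = i \sqrt{1085}$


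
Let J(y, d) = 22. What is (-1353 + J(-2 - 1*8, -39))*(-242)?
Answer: 322102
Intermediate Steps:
(-1353 + J(-2 - 1*8, -39))*(-242) = (-1353 + 22)*(-242) = -1331*(-242) = 322102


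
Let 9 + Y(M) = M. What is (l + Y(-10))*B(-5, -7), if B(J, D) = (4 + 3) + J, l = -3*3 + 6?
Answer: -44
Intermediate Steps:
l = -3 (l = -9 + 6 = -3)
B(J, D) = 7 + J
Y(M) = -9 + M
(l + Y(-10))*B(-5, -7) = (-3 + (-9 - 10))*(7 - 5) = (-3 - 19)*2 = -22*2 = -44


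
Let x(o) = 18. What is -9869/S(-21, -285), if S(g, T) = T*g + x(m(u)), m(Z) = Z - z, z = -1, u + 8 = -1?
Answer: -9869/6003 ≈ -1.6440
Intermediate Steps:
u = -9 (u = -8 - 1 = -9)
m(Z) = 1 + Z (m(Z) = Z - 1*(-1) = Z + 1 = 1 + Z)
S(g, T) = 18 + T*g (S(g, T) = T*g + 18 = 18 + T*g)
-9869/S(-21, -285) = -9869/(18 - 285*(-21)) = -9869/(18 + 5985) = -9869/6003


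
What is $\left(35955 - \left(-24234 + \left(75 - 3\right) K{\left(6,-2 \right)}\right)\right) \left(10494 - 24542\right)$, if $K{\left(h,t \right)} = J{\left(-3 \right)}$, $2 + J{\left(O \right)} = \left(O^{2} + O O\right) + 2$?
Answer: $-827328864$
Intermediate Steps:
$J{\left(O \right)} = 2 O^{2}$ ($J{\left(O \right)} = -2 + \left(\left(O^{2} + O O\right) + 2\right) = -2 + \left(\left(O^{2} + O^{2}\right) + 2\right) = -2 + \left(2 O^{2} + 2\right) = -2 + \left(2 + 2 O^{2}\right) = 2 O^{2}$)
$K{\left(h,t \right)} = 18$ ($K{\left(h,t \right)} = 2 \left(-3\right)^{2} = 2 \cdot 9 = 18$)
$\left(35955 - \left(-24234 + \left(75 - 3\right) K{\left(6,-2 \right)}\right)\right) \left(10494 - 24542\right) = \left(35955 + \left(24234 - \left(75 - 3\right) 18\right)\right) \left(10494 - 24542\right) = \left(35955 + \left(24234 - 72 \cdot 18\right)\right) \left(-14048\right) = \left(35955 + \left(24234 - 1296\right)\right) \left(-14048\right) = \left(35955 + 22938\right) \left(-14048\right) = 58893 \left(-14048\right) = -827328864$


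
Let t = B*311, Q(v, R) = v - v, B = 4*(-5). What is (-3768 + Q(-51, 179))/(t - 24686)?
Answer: 628/5151 ≈ 0.12192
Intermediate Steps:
B = -20
Q(v, R) = 0
t = -6220 (t = -20*311 = -6220)
(-3768 + Q(-51, 179))/(t - 24686) = (-3768 + 0)/(-6220 - 24686) = -3768/(-30906) = -3768*(-1/30906) = 628/5151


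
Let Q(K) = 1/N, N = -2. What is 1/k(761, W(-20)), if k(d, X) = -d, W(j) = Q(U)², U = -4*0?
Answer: -1/761 ≈ -0.0013141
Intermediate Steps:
U = 0
Q(K) = -½ (Q(K) = 1/(-2) = -½)
W(j) = ¼ (W(j) = (-½)² = ¼)
1/k(761, W(-20)) = 1/(-1*761) = 1/(-761) = -1/761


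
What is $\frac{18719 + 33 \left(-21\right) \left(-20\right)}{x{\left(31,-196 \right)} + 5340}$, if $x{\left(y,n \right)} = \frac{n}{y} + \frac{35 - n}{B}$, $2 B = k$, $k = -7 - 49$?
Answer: $\frac{4039796}{660353} \approx 6.1176$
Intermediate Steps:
$k = -56$ ($k = -7 - 49 = -56$)
$B = -28$ ($B = \frac{1}{2} \left(-56\right) = -28$)
$x{\left(y,n \right)} = - \frac{5}{4} + \frac{n}{28} + \frac{n}{y}$ ($x{\left(y,n \right)} = \frac{n}{y} + \frac{35 - n}{-28} = \frac{n}{y} + \left(35 - n\right) \left(- \frac{1}{28}\right) = \frac{n}{y} + \left(- \frac{5}{4} + \frac{n}{28}\right) = - \frac{5}{4} + \frac{n}{28} + \frac{n}{y}$)
$\frac{18719 + 33 \left(-21\right) \left(-20\right)}{x{\left(31,-196 \right)} + 5340} = \frac{18719 + 33 \left(-21\right) \left(-20\right)}{\frac{-196 + \frac{1}{28} \cdot 31 \left(-35 - 196\right)}{31} + 5340} = \frac{18719 - -13860}{\frac{-196 + \frac{1}{28} \cdot 31 \left(-231\right)}{31} + 5340} = \frac{18719 + 13860}{\frac{-196 - \frac{1023}{4}}{31} + 5340} = \frac{32579}{\frac{1}{31} \left(- \frac{1807}{4}\right) + 5340} = \frac{32579}{- \frac{1807}{124} + 5340} = \frac{32579}{\frac{660353}{124}} = 32579 \cdot \frac{124}{660353} = \frac{4039796}{660353}$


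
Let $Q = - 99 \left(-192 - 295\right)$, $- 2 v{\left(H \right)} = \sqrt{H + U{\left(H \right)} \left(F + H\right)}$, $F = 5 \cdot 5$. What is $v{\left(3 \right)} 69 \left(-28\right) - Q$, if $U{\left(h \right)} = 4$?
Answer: $-48213 + 966 \sqrt{115} \approx -37854.0$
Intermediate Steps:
$F = 25$
$v{\left(H \right)} = - \frac{\sqrt{100 + 5 H}}{2}$ ($v{\left(H \right)} = - \frac{\sqrt{H + 4 \left(25 + H\right)}}{2} = - \frac{\sqrt{H + \left(100 + 4 H\right)}}{2} = - \frac{\sqrt{100 + 5 H}}{2}$)
$Q = 48213$ ($Q = \left(-99\right) \left(-487\right) = 48213$)
$v{\left(3 \right)} 69 \left(-28\right) - Q = - \frac{\sqrt{100 + 5 \cdot 3}}{2} \cdot 69 \left(-28\right) - 48213 = - \frac{\sqrt{100 + 15}}{2} \cdot 69 \left(-28\right) - 48213 = - \frac{\sqrt{115}}{2} \cdot 69 \left(-28\right) - 48213 = - \frac{69 \sqrt{115}}{2} \left(-28\right) - 48213 = 966 \sqrt{115} - 48213 = -48213 + 966 \sqrt{115}$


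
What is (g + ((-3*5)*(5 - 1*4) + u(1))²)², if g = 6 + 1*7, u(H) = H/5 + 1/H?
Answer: 25867396/625 ≈ 41388.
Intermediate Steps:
u(H) = 1/H + H/5 (u(H) = H*(⅕) + 1/H = H/5 + 1/H = 1/H + H/5)
g = 13 (g = 6 + 7 = 13)
(g + ((-3*5)*(5 - 1*4) + u(1))²)² = (13 + ((-3*5)*(5 - 1*4) + (1/1 + (⅕)*1))²)² = (13 + (-15*(5 - 4) + (1 + ⅕))²)² = (13 + (-15*1 + 6/5)²)² = (13 + (-15 + 6/5)²)² = (13 + (-69/5)²)² = (13 + 4761/25)² = (5086/25)² = 25867396/625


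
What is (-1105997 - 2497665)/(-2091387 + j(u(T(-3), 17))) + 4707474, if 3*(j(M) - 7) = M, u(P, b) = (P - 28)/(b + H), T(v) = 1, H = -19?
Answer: 19690198788298/4182751 ≈ 4.7075e+6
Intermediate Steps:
u(P, b) = (-28 + P)/(-19 + b) (u(P, b) = (P - 28)/(b - 19) = (-28 + P)/(-19 + b))
j(M) = 7 + M/3
(-1105997 - 2497665)/(-2091387 + j(u(T(-3), 17))) + 4707474 = (-1105997 - 2497665)/(-2091387 + (7 + ((-28 + 1)/(-19 + 17))/3)) + 4707474 = -3603662/(-2091387 + (7 + (-27/(-2))/3)) + 4707474 = -3603662/(-2091387 + (7 + (-½*(-27))/3)) + 4707474 = -3603662/(-2091387 + (7 + (⅓)*(27/2))) + 4707474 = -3603662/(-2091387 + (7 + 9/2)) + 4707474 = -3603662/(-2091387 + 23/2) + 4707474 = -3603662/(-4182751/2) + 4707474 = -3603662*(-2/4182751) + 4707474 = 7207324/4182751 + 4707474 = 19690198788298/4182751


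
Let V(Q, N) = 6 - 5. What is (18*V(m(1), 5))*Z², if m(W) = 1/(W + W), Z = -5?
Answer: 450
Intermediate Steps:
m(W) = 1/(2*W)
V(Q, N) = 1
(18*V(m(1), 5))*Z² = (18*1)*(-5)² = 18*25 = 450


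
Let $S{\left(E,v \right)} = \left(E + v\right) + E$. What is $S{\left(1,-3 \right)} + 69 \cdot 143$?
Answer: $9866$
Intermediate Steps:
$S{\left(E,v \right)} = v + 2 E$
$S{\left(1,-3 \right)} + 69 \cdot 143 = \left(-3 + 2 \cdot 1\right) + 69 \cdot 143 = \left(-3 + 2\right) + 9867 = -1 + 9867 = 9866$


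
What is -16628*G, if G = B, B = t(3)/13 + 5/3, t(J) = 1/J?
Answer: -365816/13 ≈ -28140.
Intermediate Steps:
B = 22/13 (B = 1/(3*13) + 5/3 = (⅓)*(1/13) + 5*(⅓) = 1/39 + 5/3 = 22/13 ≈ 1.6923)
G = 22/13 ≈ 1.6923
-16628*G = -16628*22/13 = -365816/13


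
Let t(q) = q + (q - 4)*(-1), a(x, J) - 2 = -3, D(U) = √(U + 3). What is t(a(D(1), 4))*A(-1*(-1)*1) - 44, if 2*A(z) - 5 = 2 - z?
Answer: -32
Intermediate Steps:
D(U) = √(3 + U)
a(x, J) = -1 (a(x, J) = 2 - 3 = -1)
t(q) = 4 (t(q) = q + (-4 + q)*(-1) = q + (4 - q) = 4)
A(z) = 7/2 - z/2 (A(z) = 5/2 + (2 - z)/2 = 5/2 + (1 - z/2) = 7/2 - z/2)
t(a(D(1), 4))*A(-1*(-1)*1) - 44 = 4*(7/2 - (-1*(-1))/2) - 44 = 4*(7/2 - 1/2) - 44 = 4*(7/2 - ½*1) - 44 = 4*(7/2 - ½) - 44 = 4*3 - 44 = 12 - 44 = -32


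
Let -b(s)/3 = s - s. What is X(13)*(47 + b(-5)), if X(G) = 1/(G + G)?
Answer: 47/26 ≈ 1.8077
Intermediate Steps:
X(G) = 1/(2*G)
b(s) = 0 (b(s) = -3*(s - s) = -3*0 = 0)
X(13)*(47 + b(-5)) = ((½)/13)*(47 + 0) = ((½)*(1/13))*47 = (1/26)*47 = 47/26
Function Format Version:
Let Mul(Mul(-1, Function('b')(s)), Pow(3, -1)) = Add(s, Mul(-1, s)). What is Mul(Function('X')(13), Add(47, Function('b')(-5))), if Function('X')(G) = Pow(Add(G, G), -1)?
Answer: Rational(47, 26) ≈ 1.8077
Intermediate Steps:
Function('X')(G) = Mul(Rational(1, 2), Pow(G, -1)) (Function('X')(G) = Pow(Mul(2, G), -1) = Mul(Rational(1, 2), Pow(G, -1)))
Function('b')(s) = 0 (Function('b')(s) = Mul(-3, Add(s, Mul(-1, s))) = Mul(-3, 0) = 0)
Mul(Function('X')(13), Add(47, Function('b')(-5))) = Mul(Mul(Rational(1, 2), Pow(13, -1)), Add(47, 0)) = Mul(Mul(Rational(1, 2), Rational(1, 13)), 47) = Mul(Rational(1, 26), 47) = Rational(47, 26)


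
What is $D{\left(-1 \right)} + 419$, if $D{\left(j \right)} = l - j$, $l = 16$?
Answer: $436$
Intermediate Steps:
$D{\left(j \right)} = 16 - j$
$D{\left(-1 \right)} + 419 = \left(16 - -1\right) + 419 = \left(16 + 1\right) + 419 = 17 + 419 = 436$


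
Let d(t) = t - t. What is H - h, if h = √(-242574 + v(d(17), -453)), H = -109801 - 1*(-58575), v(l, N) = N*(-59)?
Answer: -51226 - 3*I*√23983 ≈ -51226.0 - 464.59*I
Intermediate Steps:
d(t) = 0
v(l, N) = -59*N
H = -51226 (H = -109801 + 58575 = -51226)
h = 3*I*√23983 (h = √(-242574 - 59*(-453)) = √(-242574 + 26727) = √(-215847) = 3*I*√23983 ≈ 464.59*I)
H - h = -51226 - 3*I*√23983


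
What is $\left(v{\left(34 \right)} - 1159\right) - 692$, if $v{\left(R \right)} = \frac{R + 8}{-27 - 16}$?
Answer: $- \frac{79635}{43} \approx -1852.0$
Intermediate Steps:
$v{\left(R \right)} = - \frac{8}{43} - \frac{R}{43}$ ($v{\left(R \right)} = \frac{8 + R}{-43} = \left(8 + R\right) \left(- \frac{1}{43}\right) = - \frac{8}{43} - \frac{R}{43}$)
$\left(v{\left(34 \right)} - 1159\right) - 692 = \left(\left(- \frac{8}{43} - \frac{34}{43}\right) - 1159\right) - 692 = \left(- \frac{42}{43} - 1159\right) - 692 = - \frac{49879}{43} - 692 = - \frac{79635}{43}$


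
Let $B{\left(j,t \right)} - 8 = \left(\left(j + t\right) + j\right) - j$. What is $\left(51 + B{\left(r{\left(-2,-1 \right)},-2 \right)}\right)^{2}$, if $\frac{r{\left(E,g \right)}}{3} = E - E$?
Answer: $3249$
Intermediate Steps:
$r{\left(E,g \right)} = 0$ ($r{\left(E,g \right)} = 3 \left(E - E\right) = 3 \cdot 0 = 0$)
$B{\left(j,t \right)} = 8 + j + t$ ($B{\left(j,t \right)} = 8 + \left(\left(\left(j + t\right) + j\right) - j\right) = 8 + \left(\left(t + 2 j\right) - j\right) = 8 + \left(j + t\right) = 8 + j + t$)
$\left(51 + B{\left(r{\left(-2,-1 \right)},-2 \right)}\right)^{2} = \left(51 + \left(8 + 0 - 2\right)\right)^{2} = \left(51 + 6\right)^{2} = 57^{2} = 3249$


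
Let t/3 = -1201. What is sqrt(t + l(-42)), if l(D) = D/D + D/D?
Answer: I*sqrt(3601) ≈ 60.008*I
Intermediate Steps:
t = -3603 (t = 3*(-1201) = -3603)
l(D) = 2 (l(D) = 1 + 1 = 2)
sqrt(t + l(-42)) = sqrt(-3603 + 2) = sqrt(-3601) = I*sqrt(3601)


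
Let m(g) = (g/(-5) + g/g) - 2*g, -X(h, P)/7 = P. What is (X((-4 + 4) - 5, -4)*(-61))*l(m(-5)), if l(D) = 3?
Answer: -5124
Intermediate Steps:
X(h, P) = -7*P
m(g) = 1 - 11*g/5 (m(g) = (g*(-⅕) + 1) - 2*g = (-g/5 + 1) - 2*g = (1 - g/5) - 2*g = 1 - 11*g/5)
(X((-4 + 4) - 5, -4)*(-61))*l(m(-5)) = (-7*(-4)*(-61))*3 = (28*(-61))*3 = -1708*3 = -5124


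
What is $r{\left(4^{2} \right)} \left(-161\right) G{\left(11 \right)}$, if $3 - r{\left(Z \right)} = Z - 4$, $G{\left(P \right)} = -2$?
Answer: $-2898$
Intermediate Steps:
$r{\left(Z \right)} = 7 - Z$ ($r{\left(Z \right)} = 3 - \left(Z - 4\right) = 3 - \left(-4 + Z\right) = 7 - Z$)
$r{\left(4^{2} \right)} \left(-161\right) G{\left(11 \right)} = \left(7 - 4^{2}\right) \left(-161\right) \left(-2\right) = \left(7 - 16\right) \left(-161\right) \left(-2\right) = \left(-9\right) \left(-161\right) \left(-2\right) = 1449 \left(-2\right) = -2898$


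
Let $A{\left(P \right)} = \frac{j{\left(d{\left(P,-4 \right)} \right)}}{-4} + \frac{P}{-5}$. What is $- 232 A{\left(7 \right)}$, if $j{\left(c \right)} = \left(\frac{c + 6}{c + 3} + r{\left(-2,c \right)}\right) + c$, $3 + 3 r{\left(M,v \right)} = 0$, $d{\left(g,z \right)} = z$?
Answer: $- \frac{406}{5} \approx -81.2$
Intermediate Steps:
$r{\left(M,v \right)} = -1$ ($r{\left(M,v \right)} = -1 + \frac{1}{3} \cdot 0 = -1 + 0 = -1$)
$j{\left(c \right)} = -1 + c + \frac{6 + c}{3 + c}$ ($j{\left(c \right)} = \left(\frac{c + 6}{c + 3} - 1\right) + c = \left(\frac{6 + c}{3 + c} - 1\right) + c = \left(-1 + \frac{6 + c}{3 + c}\right) + c = -1 + c + \frac{6 + c}{3 + c}$)
$A{\left(P \right)} = \frac{7}{4} - \frac{P}{5}$ ($A{\left(P \right)} = \frac{\frac{1}{3 - 4} \left(3 + \left(-4\right)^{2} + 3 \left(-4\right)\right)}{-4} + \frac{P}{-5} = \frac{3 + 16 - 12}{-1} \left(- \frac{1}{4}\right) + P \left(- \frac{1}{5}\right) = \left(-1\right) 7 \left(- \frac{1}{4}\right) - \frac{P}{5} = \left(-7\right) \left(- \frac{1}{4}\right) - \frac{P}{5} = \frac{7}{4} - \frac{P}{5}$)
$- 232 A{\left(7 \right)} = - 232 \left(\frac{7}{4} - \frac{7}{5}\right) = \left(-232\right) \frac{7}{20} = - \frac{406}{5}$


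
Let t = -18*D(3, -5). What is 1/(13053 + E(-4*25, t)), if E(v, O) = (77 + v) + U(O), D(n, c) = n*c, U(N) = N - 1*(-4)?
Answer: 1/13304 ≈ 7.5165e-5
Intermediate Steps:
U(N) = 4 + N (U(N) = N + 4 = 4 + N)
D(n, c) = c*n
t = 270 (t = -(-90)*3 = -18*(-15) = 270)
E(v, O) = 81 + O + v (E(v, O) = (77 + v) + (4 + O) = 81 + O + v)
1/(13053 + E(-4*25, t)) = 1/(13053 + (81 + 270 - 4*25)) = 1/(13053 + (81 + 270 - 100)) = 1/(13053 + 251) = 1/13304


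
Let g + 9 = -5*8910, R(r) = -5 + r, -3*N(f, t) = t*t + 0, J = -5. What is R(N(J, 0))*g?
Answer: 222795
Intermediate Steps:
N(f, t) = -t²/3 (N(f, t) = -(t*t + 0)/3 = -(t² + 0)/3 = -t²/3)
g = -44559 (g = -9 - 5*8910 = -9 - 44550 = -44559)
R(N(J, 0))*g = (-5 - ⅓*0²)*(-44559) = (-5 - ⅓*0)*(-44559) = (-5 + 0)*(-44559) = -5*(-44559) = 222795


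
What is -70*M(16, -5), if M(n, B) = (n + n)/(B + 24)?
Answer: -2240/19 ≈ -117.89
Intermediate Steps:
M(n, B) = 2*n/(24 + B) (M(n, B) = (2*n)/(24 + B) = 2*n/(24 + B))
-70*M(16, -5) = -140*16/(24 - 5) = -140*16/19 = -70*32/19 = -2240/19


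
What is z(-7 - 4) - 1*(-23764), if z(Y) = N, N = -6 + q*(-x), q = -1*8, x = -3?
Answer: 23734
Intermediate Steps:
q = -8
N = -30 (N = -6 - (-8)*(-3) = -6 - 8*3 = -6 - 24 = -30)
z(Y) = -30
z(-7 - 4) - 1*(-23764) = -30 - 1*(-23764) = -30 + 23764 = 23734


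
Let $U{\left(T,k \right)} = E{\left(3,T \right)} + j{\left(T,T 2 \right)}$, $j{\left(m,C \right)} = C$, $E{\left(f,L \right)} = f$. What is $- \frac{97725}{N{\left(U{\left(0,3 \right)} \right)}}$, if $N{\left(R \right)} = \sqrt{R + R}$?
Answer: $- \frac{32575 \sqrt{6}}{2} \approx -39896.0$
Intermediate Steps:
$U{\left(T,k \right)} = 3 + 2 T$ ($U{\left(T,k \right)} = 3 + T 2 = 3 + 2 T$)
$N{\left(R \right)} = \sqrt{2} \sqrt{R}$ ($N{\left(R \right)} = \sqrt{2 R} = \sqrt{2} \sqrt{R}$)
$- \frac{97725}{N{\left(U{\left(0,3 \right)} \right)}} = - \frac{97725}{\sqrt{2} \sqrt{3 + 2 \cdot 0}} = - \frac{97725}{\sqrt{2} \sqrt{3 + 0}} = - \frac{97725}{\sqrt{2} \sqrt{3}} = - \frac{97725}{\sqrt{6}} = - 97725 \frac{\sqrt{6}}{6} = - \frac{32575 \sqrt{6}}{2}$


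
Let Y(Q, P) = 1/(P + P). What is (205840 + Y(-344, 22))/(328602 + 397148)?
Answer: 9056961/31933000 ≈ 0.28362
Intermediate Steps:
Y(Q, P) = 1/(2*P)
(205840 + Y(-344, 22))/(328602 + 397148) = (205840 + (1/2)/22)/(328602 + 397148) = (205840 + (1/2)*(1/22))/725750 = (205840 + 1/44)*(1/725750) = (9056961/44)*(1/725750) = 9056961/31933000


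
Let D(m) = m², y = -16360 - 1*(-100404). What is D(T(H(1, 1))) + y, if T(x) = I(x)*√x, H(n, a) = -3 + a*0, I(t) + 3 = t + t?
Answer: 83801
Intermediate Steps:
I(t) = -3 + 2*t (I(t) = -3 + (t + t) = -3 + 2*t)
H(n, a) = -3 (H(n, a) = -3 + 0 = -3)
T(x) = √x*(-3 + 2*x) (T(x) = (-3 + 2*x)*√x = √x*(-3 + 2*x))
y = 84044 (y = -16360 + 100404 = 84044)
D(T(H(1, 1))) + y = (√(-3)*(-3 + 2*(-3)))² + 84044 = ((I*√3)*(-3 - 6))² + 84044 = ((I*√3)*(-9))² + 84044 = (-9*I*√3)² + 84044 = -243 + 84044 = 83801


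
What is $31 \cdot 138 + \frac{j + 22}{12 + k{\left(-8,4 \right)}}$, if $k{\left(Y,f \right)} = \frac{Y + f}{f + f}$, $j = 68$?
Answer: $\frac{98574}{23} \approx 4285.8$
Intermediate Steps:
$k{\left(Y,f \right)} = \frac{Y + f}{2 f}$
$31 \cdot 138 + \frac{j + 22}{12 + k{\left(-8,4 \right)}} = 31 \cdot 138 + \frac{68 + 22}{12 + \frac{-8 + 4}{2 \cdot 4}} = 4278 + \frac{90}{12 + \frac{1}{2} \cdot \frac{1}{4} \left(-4\right)} = 4278 + \frac{90}{12 - \frac{1}{2}} = 4278 + \frac{90}{\frac{23}{2}} = 4278 + 90 \cdot \frac{2}{23} = 4278 + \frac{180}{23} = \frac{98574}{23}$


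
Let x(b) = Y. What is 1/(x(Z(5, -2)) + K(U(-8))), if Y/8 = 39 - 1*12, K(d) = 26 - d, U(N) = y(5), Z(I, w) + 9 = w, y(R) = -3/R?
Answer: 5/1213 ≈ 0.0041220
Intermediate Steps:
Z(I, w) = -9 + w
U(N) = -⅗ (U(N) = -3/5 = -3*⅕ = -⅗)
Y = 216 (Y = 8*(39 - 1*12) = 8*(39 - 12) = 8*27 = 216)
x(b) = 216
1/(x(Z(5, -2)) + K(U(-8))) = 1/(216 + (26 - 1*(-⅗))) = 1/(216 + (26 + ⅗)) = 1/(216 + 133/5) = 1/(1213/5) = 5/1213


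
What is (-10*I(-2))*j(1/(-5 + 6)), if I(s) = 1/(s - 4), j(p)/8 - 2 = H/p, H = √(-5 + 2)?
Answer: 80/3 + 40*I*√3/3 ≈ 26.667 + 23.094*I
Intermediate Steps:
H = I*√3 (H = √(-3) = I*√3 ≈ 1.732*I)
j(p) = 16 + 8*I*√3/p (j(p) = 16 + 8*((I*√3)/p) = 16 + 8*(I*√3/p) = 16 + 8*I*√3/p)
I(s) = 1/(-4 + s)
(-10*I(-2))*j(1/(-5 + 6)) = (-10/(-4 - 2))*(16 + 8*I*√3/(1/(-5 + 6))) = (-10/(-6))*(16 + 8*I*√3/(1/1)) = (-10*(-⅙))*(16 + 8*I*√3/1) = 5*(16 + 8*I*√3*1)/3 = 5*(16 + 8*I*√3)/3 = 80/3 + 40*I*√3/3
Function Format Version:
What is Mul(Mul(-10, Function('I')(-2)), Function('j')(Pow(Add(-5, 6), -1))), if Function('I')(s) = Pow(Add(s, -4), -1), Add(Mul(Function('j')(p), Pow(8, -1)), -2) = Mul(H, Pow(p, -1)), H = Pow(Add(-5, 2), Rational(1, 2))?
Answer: Add(Rational(80, 3), Mul(Rational(40, 3), I, Pow(3, Rational(1, 2)))) ≈ Add(26.667, Mul(23.094, I))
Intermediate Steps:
H = Mul(I, Pow(3, Rational(1, 2))) (H = Pow(-3, Rational(1, 2)) = Mul(I, Pow(3, Rational(1, 2))) ≈ Mul(1.7320, I))
Function('j')(p) = Add(16, Mul(8, I, Pow(3, Rational(1, 2)), Pow(p, -1))) (Function('j')(p) = Add(16, Mul(8, Mul(Mul(I, Pow(3, Rational(1, 2))), Pow(p, -1)))) = Add(16, Mul(8, Mul(I, Pow(3, Rational(1, 2)), Pow(p, -1)))) = Add(16, Mul(8, I, Pow(3, Rational(1, 2)), Pow(p, -1))))
Function('I')(s) = Pow(Add(-4, s), -1)
Mul(Mul(-10, Function('I')(-2)), Function('j')(Pow(Add(-5, 6), -1))) = Mul(Mul(-10, Pow(Add(-4, -2), -1)), Add(16, Mul(8, I, Pow(3, Rational(1, 2)), Pow(Pow(Add(-5, 6), -1), -1)))) = Mul(Mul(-10, Pow(-6, -1)), Add(16, Mul(8, I, Pow(3, Rational(1, 2)), Pow(Pow(1, -1), -1)))) = Mul(Mul(-10, Rational(-1, 6)), Add(16, Mul(8, I, Pow(3, Rational(1, 2)), Pow(1, -1)))) = Mul(Rational(5, 3), Add(16, Mul(8, I, Pow(3, Rational(1, 2)), 1))) = Mul(Rational(5, 3), Add(16, Mul(8, I, Pow(3, Rational(1, 2))))) = Add(Rational(80, 3), Mul(Rational(40, 3), I, Pow(3, Rational(1, 2))))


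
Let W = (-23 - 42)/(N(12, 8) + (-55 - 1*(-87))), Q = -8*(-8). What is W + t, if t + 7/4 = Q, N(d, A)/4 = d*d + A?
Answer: 7955/128 ≈ 62.148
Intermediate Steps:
N(d, A) = 4*A + 4*d² (N(d, A) = 4*(d*d + A) = 4*(d² + A) = 4*(A + d²) = 4*A + 4*d²)
Q = 64
W = -13/128 (W = (-23 - 42)/((4*8 + 4*12²) + (-55 - 1*(-87))) = -65/((32 + 4*144) + (-55 + 87)) = -65/((32 + 576) + 32) = -65/(608 + 32) = -65/640 = -65*1/640 = -13/128 ≈ -0.10156)
t = 249/4 (t = -7/4 + 64 = 249/4 ≈ 62.250)
W + t = -13/128 + 249/4 = 7955/128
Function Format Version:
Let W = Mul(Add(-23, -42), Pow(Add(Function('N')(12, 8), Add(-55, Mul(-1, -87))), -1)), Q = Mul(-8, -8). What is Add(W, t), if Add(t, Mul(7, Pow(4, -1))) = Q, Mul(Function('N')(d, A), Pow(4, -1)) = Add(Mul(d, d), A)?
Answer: Rational(7955, 128) ≈ 62.148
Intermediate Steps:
Function('N')(d, A) = Add(Mul(4, A), Mul(4, Pow(d, 2))) (Function('N')(d, A) = Mul(4, Add(Mul(d, d), A)) = Mul(4, Add(Pow(d, 2), A)) = Mul(4, Add(A, Pow(d, 2))) = Add(Mul(4, A), Mul(4, Pow(d, 2))))
Q = 64
W = Rational(-13, 128) (W = Mul(Add(-23, -42), Pow(Add(Add(Mul(4, 8), Mul(4, Pow(12, 2))), Add(-55, Mul(-1, -87))), -1)) = Mul(-65, Pow(Add(Add(32, Mul(4, 144)), Add(-55, 87)), -1)) = Mul(-65, Pow(Add(Add(32, 576), 32), -1)) = Mul(-65, Pow(Add(608, 32), -1)) = Mul(-65, Pow(640, -1)) = Mul(-65, Rational(1, 640)) = Rational(-13, 128) ≈ -0.10156)
t = Rational(249, 4) (t = Add(Rational(-7, 4), 64) = Rational(249, 4) ≈ 62.250)
Add(W, t) = Add(Rational(-13, 128), Rational(249, 4)) = Rational(7955, 128)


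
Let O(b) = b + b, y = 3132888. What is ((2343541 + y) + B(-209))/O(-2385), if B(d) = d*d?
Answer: -552011/477 ≈ -1157.3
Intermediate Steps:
O(b) = 2*b
B(d) = d²
((2343541 + y) + B(-209))/O(-2385) = ((2343541 + 3132888) + (-209)²)/((2*(-2385))) = (5476429 + 43681)/(-4770) = 5520110*(-1/4770) = -552011/477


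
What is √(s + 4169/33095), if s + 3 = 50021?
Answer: √54783804245505/33095 ≈ 223.65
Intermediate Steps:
s = 50018 (s = -3 + 50021 = 50018)
√(s + 4169/33095) = √(50018 + 4169/33095) = √(1655349879/33095) = √54783804245505/33095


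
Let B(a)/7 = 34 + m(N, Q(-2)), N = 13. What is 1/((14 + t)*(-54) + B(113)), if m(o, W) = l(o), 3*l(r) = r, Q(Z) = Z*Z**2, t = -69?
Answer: 3/9715 ≈ 0.00030880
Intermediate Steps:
Q(Z) = Z**3
l(r) = r/3
m(o, W) = o/3
B(a) = 805/3 (B(a) = 7*(34 + (1/3)*13) = 7*(34 + 13/3) = 7*(115/3) = 805/3)
1/((14 + t)*(-54) + B(113)) = 1/((14 - 69)*(-54) + 805/3) = 1/(-55*(-54) + 805/3) = 1/(2970 + 805/3) = 1/(9715/3) = 3/9715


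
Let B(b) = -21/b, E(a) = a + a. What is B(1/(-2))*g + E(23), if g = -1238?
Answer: -51950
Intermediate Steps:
E(a) = 2*a
B(1/(-2))*g + E(23) = -21/(1/(-2))*(-1238) + 2*23 = -21/(-½)*(-1238) + 46 = -21*(-2)*(-1238) + 46 = 42*(-1238) + 46 = -51996 + 46 = -51950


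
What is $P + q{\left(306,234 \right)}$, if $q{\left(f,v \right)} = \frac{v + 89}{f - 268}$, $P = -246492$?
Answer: $- \frac{492967}{2} \approx -2.4648 \cdot 10^{5}$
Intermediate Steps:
$q{\left(f,v \right)} = \frac{89 + v}{-268 + f}$
$P + q{\left(306,234 \right)} = -246492 + \frac{89 + 234}{-268 + 306} = -246492 + \frac{1}{38} \cdot 323 = -246492 + \frac{17}{2} = - \frac{492967}{2}$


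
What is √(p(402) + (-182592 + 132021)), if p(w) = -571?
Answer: I*√51142 ≈ 226.15*I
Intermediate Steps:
√(p(402) + (-182592 + 132021)) = √(-571 + (-182592 + 132021)) = √(-571 - 50571) = √(-51142) = I*√51142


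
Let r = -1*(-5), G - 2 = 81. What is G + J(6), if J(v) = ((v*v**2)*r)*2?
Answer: 2243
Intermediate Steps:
G = 83 (G = 2 + 81 = 83)
r = 5
J(v) = 10*v**3 (J(v) = ((v*v**2)*5)*2 = (v**3*5)*2 = (5*v**3)*2 = 10*v**3)
G + J(6) = 83 + 10*6**3 = 83 + 10*216 = 83 + 2160 = 2243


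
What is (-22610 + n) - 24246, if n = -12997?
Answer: -59853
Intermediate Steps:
(-22610 + n) - 24246 = (-22610 - 12997) - 24246 = -35607 - 24246 = -59853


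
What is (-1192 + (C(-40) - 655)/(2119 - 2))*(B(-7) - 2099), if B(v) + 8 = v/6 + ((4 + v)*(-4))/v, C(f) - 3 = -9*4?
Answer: 37279621580/14819 ≈ 2.5157e+6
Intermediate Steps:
C(f) = -33 (C(f) = 3 - 9*4 = 3 - 36 = -33)
B(v) = -8 + v/6 + (-16 - 4*v)/v (B(v) = -8 + (v/6 + ((4 + v)*(-4))/v) = -8 + (v*(1/6) + (-16 - 4*v)/v) = -8 + (v/6 + (-16 - 4*v)/v) = -8 + v/6 + (-16 - 4*v)/v)
(-1192 + (C(-40) - 655)/(2119 - 2))*(B(-7) - 2099) = (-1192 + (-33 - 655)/(2119 - 2))*((-12 - 16/(-7) + (1/6)*(-7)) - 2099) = (-1192 - 688/2117)*((-12 - 16*(-1/7) - 7/6) - 2099) = (-1192 - 688*1/2117)*((-12 + 16/7 - 7/6) - 2099) = (-1192 - 688/2117)*(-457/42 - 2099) = -2524152/2117*(-88615/42) = 37279621580/14819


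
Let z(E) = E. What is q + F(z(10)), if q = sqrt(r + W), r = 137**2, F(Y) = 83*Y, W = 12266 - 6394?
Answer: 830 + sqrt(24641) ≈ 986.97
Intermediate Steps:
W = 5872
r = 18769
q = sqrt(24641) (q = sqrt(18769 + 5872) = sqrt(24641) ≈ 156.97)
q + F(z(10)) = sqrt(24641) + 83*10 = sqrt(24641) + 830 = 830 + sqrt(24641)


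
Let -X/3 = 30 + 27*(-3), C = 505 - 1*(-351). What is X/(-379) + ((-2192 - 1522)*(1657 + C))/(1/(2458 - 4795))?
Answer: 8266702532733/379 ≈ 2.1812e+10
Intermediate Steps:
C = 856 (C = 505 + 351 = 856)
X = 153 (X = -3*(30 + 27*(-3)) = -3*(30 - 81) = -3*(-51) = 153)
X/(-379) + ((-2192 - 1522)*(1657 + C))/(1/(2458 - 4795)) = 153/(-379) + ((-2192 - 1522)*(1657 + 856))/(1/(2458 - 4795)) = 153*(-1/379) + (-3714*2513)/(1/(-2337)) = -153/379 - 9333282/(-1/2337) = -153/379 - 9333282*(-2337) = -153/379 + 21811880034 = 8266702532733/379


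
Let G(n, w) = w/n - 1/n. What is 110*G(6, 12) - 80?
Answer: 365/3 ≈ 121.67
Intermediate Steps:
G(n, w) = -1/n + w/n
110*G(6, 12) - 80 = 110*((-1 + 12)/6) - 80 = 110*((⅙)*11) - 80 = 110*(11/6) - 80 = 605/3 - 80 = 365/3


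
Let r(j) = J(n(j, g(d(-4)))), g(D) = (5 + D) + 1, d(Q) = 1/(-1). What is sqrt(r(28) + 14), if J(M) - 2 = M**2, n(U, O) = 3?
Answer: 5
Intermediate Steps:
d(Q) = -1
g(D) = 6 + D
J(M) = 2 + M**2
r(j) = 11 (r(j) = 2 + 3**2 = 2 + 9 = 11)
sqrt(r(28) + 14) = sqrt(11 + 14) = sqrt(25) = 5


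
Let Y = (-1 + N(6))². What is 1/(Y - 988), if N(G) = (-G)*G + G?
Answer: -1/27 ≈ -0.037037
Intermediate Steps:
N(G) = G - G² (N(G) = -G² + G = G - G²)
Y = 961 (Y = (-1 + 6*(1 - 1*6))² = (-1 + 6*(1 - 6))² = (-1 + 6*(-5))² = (-1 - 30)² = (-31)² = 961)
1/(Y - 988) = 1/(961 - 988) = 1/(-27) = -1/27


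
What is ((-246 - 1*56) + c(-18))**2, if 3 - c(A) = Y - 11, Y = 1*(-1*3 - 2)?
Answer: 80089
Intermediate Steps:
Y = -5 (Y = 1*(-3 - 2) = 1*(-5) = -5)
c(A) = 19 (c(A) = 3 - (-5 - 11) = 3 - 1*(-16) = 3 + 16 = 19)
((-246 - 1*56) + c(-18))**2 = ((-246 - 1*56) + 19)**2 = ((-246 - 56) + 19)**2 = (-302 + 19)**2 = (-283)**2 = 80089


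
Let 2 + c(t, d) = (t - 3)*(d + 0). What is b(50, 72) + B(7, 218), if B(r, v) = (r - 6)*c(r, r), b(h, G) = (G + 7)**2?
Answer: 6267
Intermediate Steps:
c(t, d) = -2 + d*(-3 + t) (c(t, d) = -2 + (t - 3)*(d + 0) = -2 + (-3 + t)*d = -2 + d*(-3 + t))
b(h, G) = (7 + G)**2
B(r, v) = (-6 + r)*(-2 + r**2 - 3*r) (B(r, v) = (r - 6)*(-2 - 3*r + r*r) = (-6 + r)*(-2 - 3*r + r**2) = (-6 + r)*(-2 + r**2 - 3*r))
b(50, 72) + B(7, 218) = (7 + 72)**2 - (-6 + 7)*(2 - 1*7**2 + 3*7) = 79**2 - 1*1*(2 - 1*49 + 21) = 6241 - 1*1*(2 - 49 + 21) = 6241 - 1*1*(-26) = 6241 + 26 = 6267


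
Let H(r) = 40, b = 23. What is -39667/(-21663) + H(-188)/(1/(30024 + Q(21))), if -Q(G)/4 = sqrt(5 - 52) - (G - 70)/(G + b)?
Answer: 286138338137/238293 - 160*I*sqrt(47) ≈ 1.2008e+6 - 1096.9*I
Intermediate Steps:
Q(G) = -4*I*sqrt(47) + 4*(-70 + G)/(23 + G) (Q(G) = -4*(sqrt(5 - 52) - (G - 70)/(G + 23)) = -4*(sqrt(-47) - (-70 + G)/(23 + G)) = -4*(I*sqrt(47) - (-70 + G)/(23 + G)) = -4*I*sqrt(47) + 4*(-70 + G)/(23 + G))
-39667/(-21663) + H(-188)/(1/(30024 + Q(21))) = -39667/(-21663) + 40/(1/(30024 + 4*(-70 + 21 - 23*I*sqrt(47) - 1*I*21*sqrt(47))/(23 + 21))) = -39667*(-1/21663) + 40/(1/(30024 + 4*(-70 + 21 - 23*I*sqrt(47) - 21*I*sqrt(47))/44)) = 39667/21663 + 40/(1/(30024 + 4*(1/44)*(-49 - 44*I*sqrt(47)))) = 39667/21663 + 40/(1/(30024 + (-49/11 - 4*I*sqrt(47)))) = 39667/21663 + 40/(1/(330215/11 - 4*I*sqrt(47))) = 39667/21663 + 40*(330215/11 - 4*I*sqrt(47)) = 39667/21663 + (13208600/11 - 160*I*sqrt(47)) = 286138338137/238293 - 160*I*sqrt(47)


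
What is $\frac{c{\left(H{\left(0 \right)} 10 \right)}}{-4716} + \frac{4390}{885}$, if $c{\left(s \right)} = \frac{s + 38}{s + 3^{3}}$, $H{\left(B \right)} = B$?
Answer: $\frac{18631795}{3756294} \approx 4.9602$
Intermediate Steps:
$c{\left(s \right)} = \frac{38 + s}{27 + s}$ ($c{\left(s \right)} = \frac{38 + s}{s + 27} = \frac{38 + s}{27 + s}$)
$\frac{c{\left(H{\left(0 \right)} 10 \right)}}{-4716} + \frac{4390}{885} = \frac{\frac{1}{27 + 0 \cdot 10} \left(38 + 0 \cdot 10\right)}{-4716} + \frac{4390}{885} = \frac{38 + 0}{27 + 0} \left(- \frac{1}{4716}\right) + 4390 \cdot \frac{1}{885} = \frac{1}{27} \cdot 38 \left(- \frac{1}{4716}\right) + \frac{878}{177} = \frac{38}{27} \left(- \frac{1}{4716}\right) + \frac{878}{177} = - \frac{19}{63666} + \frac{878}{177} = \frac{18631795}{3756294}$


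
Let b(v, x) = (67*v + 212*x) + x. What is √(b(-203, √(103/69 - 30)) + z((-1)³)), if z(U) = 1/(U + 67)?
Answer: √(-31341075810 + 7113348*I*√135723)/1518 ≈ 4.8715 + 116.72*I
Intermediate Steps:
b(v, x) = 67*v + 213*x
z(U) = 1/(67 + U)
√(b(-203, √(103/69 - 30)) + z((-1)³)) = √((67*(-203) + 213*√(103/69 - 30)) + 1/(67 + (-1)³)) = √((-13601 + 213*√(103*(1/69) - 30)) + 1/(67 - 1)) = √((-13601 + 213*√(103/69 - 30)) + 1/66) = √((-13601 + 213*√(-1967/69)) + 1/66) = √((-13601 + 213*(I*√135723/69)) + 1/66) = √((-13601 + 71*I*√135723/23) + 1/66) = √(-897665/66 + 71*I*√135723/23)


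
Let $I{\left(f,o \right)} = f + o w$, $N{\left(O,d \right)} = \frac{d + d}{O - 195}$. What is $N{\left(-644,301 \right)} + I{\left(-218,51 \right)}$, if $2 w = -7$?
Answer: $- \frac{666531}{1678} \approx -397.22$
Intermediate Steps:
$N{\left(O,d \right)} = \frac{2 d}{-195 + O}$
$w = - \frac{7}{2}$ ($w = \frac{1}{2} \left(-7\right) = - \frac{7}{2} \approx -3.5$)
$I{\left(f,o \right)} = f - \frac{7 o}{2}$ ($I{\left(f,o \right)} = f + o \left(- \frac{7}{2}\right) = f - \frac{7 o}{2}$)
$N{\left(-644,301 \right)} + I{\left(-218,51 \right)} = 2 \cdot 301 \frac{1}{-195 - 644} - \frac{793}{2} = 2 \cdot 301 \frac{1}{-839} - \frac{793}{2} = 2 \cdot 301 \left(- \frac{1}{839}\right) - \frac{793}{2} = - \frac{602}{839} - \frac{793}{2} = - \frac{666531}{1678}$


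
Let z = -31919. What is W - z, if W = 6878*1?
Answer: 38797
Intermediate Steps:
W = 6878
W - z = 6878 - 1*(-31919) = 6878 + 31919 = 38797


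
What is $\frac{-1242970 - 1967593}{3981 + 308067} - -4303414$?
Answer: $\frac{1342868521309}{312048} \approx 4.3034 \cdot 10^{6}$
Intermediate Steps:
$\frac{-1242970 - 1967593}{3981 + 308067} - -4303414 = - \frac{3210563}{312048} + 4303414 = \frac{1342868521309}{312048}$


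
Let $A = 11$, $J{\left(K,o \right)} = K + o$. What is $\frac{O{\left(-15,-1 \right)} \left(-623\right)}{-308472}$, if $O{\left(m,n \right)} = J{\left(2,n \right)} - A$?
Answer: $- \frac{3115}{154236} \approx -0.020196$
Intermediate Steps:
$O{\left(m,n \right)} = -9 + n$ ($O{\left(m,n \right)} = \left(2 + n\right) - 11 = -9 + n$)
$\frac{O{\left(-15,-1 \right)} \left(-623\right)}{-308472} = \frac{\left(-9 - 1\right) \left(-623\right)}{-308472} = \left(-10\right) \left(-623\right) \left(- \frac{1}{308472}\right) = 6230 \left(- \frac{1}{308472}\right) = - \frac{3115}{154236}$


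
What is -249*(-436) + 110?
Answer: 108674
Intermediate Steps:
-249*(-436) + 110 = 108564 + 110 = 108674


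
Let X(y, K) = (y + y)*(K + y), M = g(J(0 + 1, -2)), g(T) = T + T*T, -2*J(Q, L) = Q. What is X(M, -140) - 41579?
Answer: -332071/8 ≈ -41509.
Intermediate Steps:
J(Q, L) = -Q/2
g(T) = T + T²
M = -¼ (M = (-(0 + 1)/2)*(1 - (0 + 1)/2) = (-½*1)*(1 - ½*1) = -(1 - ½)/2 = -½*½ = -¼ ≈ -0.25000)
X(y, K) = 2*y*(K + y) (X(y, K) = (2*y)*(K + y) = 2*y*(K + y))
X(M, -140) - 41579 = 2*(-¼)*(-140 - ¼) - 41579 = 2*(-¼)*(-561/4) - 41579 = 561/8 - 41579 = -332071/8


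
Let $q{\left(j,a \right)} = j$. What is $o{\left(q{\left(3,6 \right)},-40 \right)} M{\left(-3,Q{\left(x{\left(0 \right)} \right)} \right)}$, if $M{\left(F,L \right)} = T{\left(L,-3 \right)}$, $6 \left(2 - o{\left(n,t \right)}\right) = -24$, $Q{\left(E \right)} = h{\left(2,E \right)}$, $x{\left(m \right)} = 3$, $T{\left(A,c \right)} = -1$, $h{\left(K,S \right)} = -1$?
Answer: $-6$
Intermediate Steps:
$Q{\left(E \right)} = -1$
$o{\left(n,t \right)} = 6$ ($o{\left(n,t \right)} = 2 - -4 = 2 + 4 = 6$)
$M{\left(F,L \right)} = -1$
$o{\left(q{\left(3,6 \right)},-40 \right)} M{\left(-3,Q{\left(x{\left(0 \right)} \right)} \right)} = 6 \left(-1\right) = -6$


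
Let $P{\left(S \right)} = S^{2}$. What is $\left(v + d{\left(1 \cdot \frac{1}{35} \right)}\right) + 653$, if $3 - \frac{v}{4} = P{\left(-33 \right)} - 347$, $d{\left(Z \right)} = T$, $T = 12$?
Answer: $-2291$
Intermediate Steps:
$d{\left(Z \right)} = 12$
$v = -2956$ ($v = 12 - 4 \left(\left(-33\right)^{2} - 347\right) = 12 - 4 \left(1089 - 347\right) = 12 - 2968 = -2956$)
$\left(v + d{\left(1 \cdot \frac{1}{35} \right)}\right) + 653 = \left(-2956 + 12\right) + 653 = -2944 + 653 = -2291$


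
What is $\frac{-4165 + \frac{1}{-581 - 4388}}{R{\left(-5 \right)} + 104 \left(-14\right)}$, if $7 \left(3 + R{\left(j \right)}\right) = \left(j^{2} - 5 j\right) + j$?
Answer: $\frac{72435601}{25262396} \approx 2.8673$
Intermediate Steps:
$R{\left(j \right)} = -3 - \frac{4 j}{7} + \frac{j^{2}}{7}$ ($R{\left(j \right)} = -3 + \frac{\left(j^{2} - 5 j\right) + j}{7} = -3 + \frac{j^{2} - 4 j}{7} = -3 + \left(- \frac{4 j}{7} + \frac{j^{2}}{7}\right) = -3 - \frac{4 j}{7} + \frac{j^{2}}{7}$)
$\frac{-4165 + \frac{1}{-581 - 4388}}{R{\left(-5 \right)} + 104 \left(-14\right)} = \frac{-4165 + \frac{1}{-581 - 4388}}{\left(-3 - - \frac{20}{7} + \frac{\left(-5\right)^{2}}{7}\right) + 104 \left(-14\right)} = \frac{-4165 + \frac{1}{-4969}}{\left(-3 + \frac{20}{7} + \frac{1}{7} \cdot 25\right) - 1456} = \frac{-4165 - \frac{1}{4969}}{\left(-3 + \frac{20}{7} + \frac{25}{7}\right) - 1456} = - \frac{20695886}{4969 \left(\frac{24}{7} - 1456\right)} = - \frac{20695886}{4969 \left(- \frac{10168}{7}\right)} = \left(- \frac{20695886}{4969}\right) \left(- \frac{7}{10168}\right) = \frac{72435601}{25262396}$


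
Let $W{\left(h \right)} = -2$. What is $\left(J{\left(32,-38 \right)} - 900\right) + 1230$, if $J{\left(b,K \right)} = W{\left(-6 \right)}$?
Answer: $328$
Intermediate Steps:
$J{\left(b,K \right)} = -2$
$\left(J{\left(32,-38 \right)} - 900\right) + 1230 = \left(-2 - 900\right) + 1230 = -902 + 1230 = 328$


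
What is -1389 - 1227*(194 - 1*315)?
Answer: 147078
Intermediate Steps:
-1389 - 1227*(194 - 1*315) = -1389 - 1227*(194 - 315) = -1389 - 1227*(-121) = -1389 + 148467 = 147078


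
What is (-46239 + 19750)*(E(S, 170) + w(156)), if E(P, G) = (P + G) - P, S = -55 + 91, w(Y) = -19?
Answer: -3999839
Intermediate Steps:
S = 36
E(P, G) = G (E(P, G) = (G + P) - P = G)
(-46239 + 19750)*(E(S, 170) + w(156)) = (-46239 + 19750)*(170 - 19) = -26489*151 = -3999839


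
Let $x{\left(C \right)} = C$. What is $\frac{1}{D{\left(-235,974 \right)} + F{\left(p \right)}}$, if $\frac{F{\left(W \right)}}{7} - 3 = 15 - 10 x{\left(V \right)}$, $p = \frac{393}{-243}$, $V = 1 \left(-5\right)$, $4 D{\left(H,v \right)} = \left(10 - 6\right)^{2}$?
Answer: $\frac{1}{480} \approx 0.0020833$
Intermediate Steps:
$D{\left(H,v \right)} = 4$ ($D{\left(H,v \right)} = \frac{\left(10 - 6\right)^{2}}{4} = \frac{4^{2}}{4} = \frac{1}{4} \cdot 16 = 4$)
$V = -5$
$p = - \frac{131}{81}$ ($p = 393 \left(- \frac{1}{243}\right) = - \frac{131}{81} \approx -1.6173$)
$F{\left(W \right)} = 476$ ($F{\left(W \right)} = 21 + 7 \left(15 - -50\right) = 21 + 7 \left(15 + 50\right) = 21 + 7 \cdot 65 = 21 + 455 = 476$)
$\frac{1}{D{\left(-235,974 \right)} + F{\left(p \right)}} = \frac{1}{4 + 476} = \frac{1}{480}$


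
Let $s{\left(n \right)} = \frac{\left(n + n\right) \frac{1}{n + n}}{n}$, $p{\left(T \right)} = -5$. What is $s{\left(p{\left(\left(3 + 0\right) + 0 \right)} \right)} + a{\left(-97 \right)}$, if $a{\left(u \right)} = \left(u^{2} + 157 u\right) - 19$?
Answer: $- \frac{29196}{5} \approx -5839.2$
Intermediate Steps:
$a{\left(u \right)} = -19 + u^{2} + 157 u$
$s{\left(n \right)} = \frac{1}{n}$ ($s{\left(n \right)} = \frac{2 n \frac{1}{2 n}}{n} = 1 \frac{1}{n} = \frac{1}{n}$)
$s{\left(p{\left(\left(3 + 0\right) + 0 \right)} \right)} + a{\left(-97 \right)} = \frac{1}{-5} + \left(-19 + \left(-97\right)^{2} + 157 \left(-97\right)\right) = - \frac{1}{5} - 5839 = - \frac{29196}{5}$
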